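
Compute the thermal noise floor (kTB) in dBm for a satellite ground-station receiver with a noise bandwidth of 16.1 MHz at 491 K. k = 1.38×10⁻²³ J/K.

−99.6 dBm

P_n = kTB = 1.38×10⁻²³ × 491 × 1.61×10⁷ = 1.09×10⁻¹³ W
In dBm: 10 log₁₀(1.09×10⁻¹³ / 10⁻³) = −99.6 dBm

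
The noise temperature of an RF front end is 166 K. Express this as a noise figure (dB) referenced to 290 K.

1.97 dB

F = 1 + T_e/T₀ = 1 + 166/290 = 1.57241
NF = 10 log₁₀(1.57241) = 1.97 dB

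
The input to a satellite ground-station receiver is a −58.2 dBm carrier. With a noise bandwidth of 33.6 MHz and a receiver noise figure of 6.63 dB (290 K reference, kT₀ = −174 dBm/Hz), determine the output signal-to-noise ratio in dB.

Noise floor: N = −174 + 10 log₁₀(B) + NF
10 log₁₀(3.36×10⁷) = 75.26 dB
N = −174 + 75.26 + 6.63 = −92.11 dBm
SNR = P_sig − N = −58.2 − (−92.11) = 33.91 dB → 33.9 dB

33.9 dB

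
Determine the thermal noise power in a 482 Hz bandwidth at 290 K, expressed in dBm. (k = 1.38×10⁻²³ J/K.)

P_n = kTB = 1.38×10⁻²³ × 290 × 4.82×10² = 1.93×10⁻¹⁸ W
In dBm: 10 log₁₀(1.93×10⁻¹⁸ / 10⁻³) = −147.1 dBm

−147.1 dBm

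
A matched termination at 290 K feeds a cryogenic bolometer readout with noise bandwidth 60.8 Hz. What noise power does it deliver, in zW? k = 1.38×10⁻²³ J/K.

P_n = kTB = 1.38×10⁻²³ × 290 × 6.08×10¹ = 2.43×10⁻¹⁹ W = 243 zW

243 zW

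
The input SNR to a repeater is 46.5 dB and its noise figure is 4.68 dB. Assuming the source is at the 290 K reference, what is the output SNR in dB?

41.82 dB

By definition F = SNR_in/SNR_out, so in dB: SNR_out = SNR_in − NF
SNR_out = 46.5 − 4.68 = 41.82 dB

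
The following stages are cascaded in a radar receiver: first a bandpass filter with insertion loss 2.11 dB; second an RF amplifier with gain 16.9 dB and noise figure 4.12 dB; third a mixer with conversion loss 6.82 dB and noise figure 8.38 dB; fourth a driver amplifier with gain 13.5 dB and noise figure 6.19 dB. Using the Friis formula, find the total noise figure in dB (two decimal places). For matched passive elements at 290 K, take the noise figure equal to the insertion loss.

Convert to linear (a loss of L dB is a gain of −L dB): F_i = 10^(NF_i/10), G_i = 10^(G_i,dB/10)
  Stage 1: F_1 = 10^(2.11/10) = 1.626, G_1 = 10^(−2.11/10) = 0.6152
  Stage 2: F_2 = 10^(4.12/10) = 2.582, G_2 = 10^(16.9/10) = 48.98
  Stage 3: F_3 = 10^(8.38/10) = 6.887, G_3 = 10^(−6.82/10) = 0.2080
  Stage 4: F_4 = 10^(6.19/10) = 4.159, G_4 = 10^(13.5/10) = 22.39
Friis cascade:
  F = 1.626 + (2.582 − 1)/0.6152 + (6.887 − 1)/30.13 + (4.159 − 1)/6.266 = 4.897
NF = 10 log₁₀(4.897) = 6.90 dB

6.90 dB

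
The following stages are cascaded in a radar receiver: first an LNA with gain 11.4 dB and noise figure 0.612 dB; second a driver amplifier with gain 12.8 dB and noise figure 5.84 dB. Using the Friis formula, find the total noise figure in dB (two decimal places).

1.33 dB

Convert to linear (a loss of L dB is a gain of −L dB): F_i = 10^(NF_i/10), G_i = 10^(G_i,dB/10)
  Stage 1: F_1 = 10^(0.612/10) = 1.151, G_1 = 10^(11.4/10) = 13.80
  Stage 2: F_2 = 10^(5.84/10) = 3.837, G_2 = 10^(12.8/10) = 19.05
Friis cascade:
  F = 1.151 + (3.837 − 1)/13.80 = 1.357
NF = 10 log₁₀(1.357) = 1.33 dB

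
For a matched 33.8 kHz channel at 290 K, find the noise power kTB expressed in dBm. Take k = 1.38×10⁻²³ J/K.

−128.7 dBm

P_n = kTB = 1.38×10⁻²³ × 290 × 3.38×10⁴ = 1.35×10⁻¹⁶ W
In dBm: 10 log₁₀(1.35×10⁻¹⁶ / 10⁻³) = −128.7 dBm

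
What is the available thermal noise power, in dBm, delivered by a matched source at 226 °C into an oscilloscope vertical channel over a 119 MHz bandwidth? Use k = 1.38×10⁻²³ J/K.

−90.9 dBm

T = 226 °C + 273.15 = 499.15 K
P_n = kTB = 1.38×10⁻²³ × 499.15 × 1.19×10⁸ = 8.20×10⁻¹³ W
In dBm: 10 log₁₀(8.20×10⁻¹³ / 10⁻³) = −90.9 dBm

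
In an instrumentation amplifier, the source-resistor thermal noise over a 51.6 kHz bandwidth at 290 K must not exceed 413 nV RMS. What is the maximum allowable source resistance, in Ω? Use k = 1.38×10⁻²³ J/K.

206 Ω

Johnson–Nyquist: V_n = √(4kTRB) ⇒ R = V_n² / (4kTB)
4kTB = 4 × 1.38×10⁻²³ × 290 × 5.16×10⁴ = 8.26×10⁻¹⁶
R = (4.13×10⁻⁷)² / 8.26×10⁻¹⁶ = 2.06×10² Ω = 206 Ω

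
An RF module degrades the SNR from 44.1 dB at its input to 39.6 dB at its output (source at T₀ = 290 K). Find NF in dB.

NF (dB) = SNR_in(dB) − SNR_out(dB) when the source is at T₀
NF = 44.1 − 39.6 = 4.5 dB

4.5 dB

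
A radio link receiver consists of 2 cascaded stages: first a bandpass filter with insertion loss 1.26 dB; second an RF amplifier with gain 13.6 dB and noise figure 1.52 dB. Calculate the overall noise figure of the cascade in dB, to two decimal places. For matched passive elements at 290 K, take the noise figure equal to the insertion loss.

Convert to linear (a loss of L dB is a gain of −L dB): F_i = 10^(NF_i/10), G_i = 10^(G_i,dB/10)
  Stage 1: F_1 = 10^(1.26/10) = 1.337, G_1 = 10^(−1.26/10) = 0.7482
  Stage 2: F_2 = 10^(1.52/10) = 1.419, G_2 = 10^(13.6/10) = 22.91
Friis cascade:
  F = 1.337 + (1.419 − 1)/0.7482 = 1.897
NF = 10 log₁₀(1.897) = 2.78 dB

2.78 dB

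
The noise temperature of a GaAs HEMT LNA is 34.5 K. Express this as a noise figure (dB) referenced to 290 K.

0.488 dB

F = 1 + T_e/T₀ = 1 + 34.5/290 = 1.11897
NF = 10 log₁₀(1.11897) = 0.488 dB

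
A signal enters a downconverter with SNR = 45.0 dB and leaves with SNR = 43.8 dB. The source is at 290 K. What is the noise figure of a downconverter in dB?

1.2 dB

NF (dB) = SNR_in(dB) − SNR_out(dB) when the source is at T₀
NF = 45.0 − 43.8 = 1.2 dB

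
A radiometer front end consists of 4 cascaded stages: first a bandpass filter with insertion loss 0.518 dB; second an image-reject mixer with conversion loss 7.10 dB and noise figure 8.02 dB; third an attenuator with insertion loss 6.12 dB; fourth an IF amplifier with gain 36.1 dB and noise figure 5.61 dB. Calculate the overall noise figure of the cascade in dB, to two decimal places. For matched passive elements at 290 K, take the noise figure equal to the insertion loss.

19.42 dB

Convert to linear (a loss of L dB is a gain of −L dB): F_i = 10^(NF_i/10), G_i = 10^(G_i,dB/10)
  Stage 1: F_1 = 10^(0.518/10) = 1.127, G_1 = 10^(−0.518/10) = 0.8876
  Stage 2: F_2 = 10^(8.02/10) = 6.339, G_2 = 10^(−7.10/10) = 0.1950
  Stage 3: F_3 = 10^(6.12/10) = 4.093, G_3 = 10^(−6.12/10) = 0.2443
  Stage 4: F_4 = 10^(5.61/10) = 3.639, G_4 = 10^(36.1/10) = 4074
Friis cascade:
  F = 1.127 + (6.339 − 1)/0.8876 + (4.093 − 1)/0.1731 + (3.639 − 1)/0.04229 = 87.42
NF = 10 log₁₀(87.42) = 19.42 dB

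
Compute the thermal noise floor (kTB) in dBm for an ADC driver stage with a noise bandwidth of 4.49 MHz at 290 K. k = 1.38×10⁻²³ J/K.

P_n = kTB = 1.38×10⁻²³ × 290 × 4.49×10⁶ = 1.80×10⁻¹⁴ W
In dBm: 10 log₁₀(1.80×10⁻¹⁴ / 10⁻³) = −107.5 dBm

−107.5 dBm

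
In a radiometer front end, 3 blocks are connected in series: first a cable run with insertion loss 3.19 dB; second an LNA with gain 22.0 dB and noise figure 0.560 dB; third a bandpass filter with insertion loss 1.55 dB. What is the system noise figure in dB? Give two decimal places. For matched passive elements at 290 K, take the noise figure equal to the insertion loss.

3.76 dB

Convert to linear (a loss of L dB is a gain of −L dB): F_i = 10^(NF_i/10), G_i = 10^(G_i,dB/10)
  Stage 1: F_1 = 10^(3.19/10) = 2.084, G_1 = 10^(−3.19/10) = 0.4797
  Stage 2: F_2 = 10^(0.560/10) = 1.138, G_2 = 10^(22.0/10) = 158.5
  Stage 3: F_3 = 10^(1.55/10) = 1.429, G_3 = 10^(−1.55/10) = 0.6998
Friis cascade:
  F = 2.084 + (1.138 − 1)/0.4797 + (1.429 − 1)/76.03 = 2.377
NF = 10 log₁₀(2.377) = 3.76 dB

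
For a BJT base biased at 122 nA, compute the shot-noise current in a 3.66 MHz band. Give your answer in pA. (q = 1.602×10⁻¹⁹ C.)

378 pA

I_n = √(2qI·B)
2qI·B = 2 × 1.602×10⁻¹⁹ × 1.22×10⁻⁷ × 3.66×10⁶ = 1.43×10⁻¹⁹ A²
I_n = √(1.43×10⁻¹⁹) = 3.78×10⁻¹⁰ A = 378 pA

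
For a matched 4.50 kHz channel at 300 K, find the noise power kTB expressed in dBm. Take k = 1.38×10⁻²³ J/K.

P_n = kTB = 1.38×10⁻²³ × 300 × 4.50×10³ = 1.86×10⁻¹⁷ W
In dBm: 10 log₁₀(1.86×10⁻¹⁷ / 10⁻³) = −137.3 dBm

−137.3 dBm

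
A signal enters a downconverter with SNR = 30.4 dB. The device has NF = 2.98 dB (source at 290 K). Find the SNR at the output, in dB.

27.42 dB

By definition F = SNR_in/SNR_out, so in dB: SNR_out = SNR_in − NF
SNR_out = 30.4 − 2.98 = 27.42 dB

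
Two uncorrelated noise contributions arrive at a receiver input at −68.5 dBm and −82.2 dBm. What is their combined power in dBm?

Convert to linear, add, convert back:
P₁ = 1.41×10⁻¹⁰ W, P₂ = 6.03×10⁻¹² W
P_tot = 1.47×10⁻¹⁰ W → 10 log₁₀(P_tot / 10⁻³) = −68.3 dBm

−68.3 dBm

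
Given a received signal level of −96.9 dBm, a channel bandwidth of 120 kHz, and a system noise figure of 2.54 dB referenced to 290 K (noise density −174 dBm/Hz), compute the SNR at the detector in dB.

23.8 dB

Noise floor: N = −174 + 10 log₁₀(B) + NF
10 log₁₀(1.20×10⁵) = 50.79 dB
N = −174 + 50.79 + 2.54 = −120.67 dBm
SNR = P_sig − N = −96.9 − (−120.67) = 23.77 dB → 23.8 dB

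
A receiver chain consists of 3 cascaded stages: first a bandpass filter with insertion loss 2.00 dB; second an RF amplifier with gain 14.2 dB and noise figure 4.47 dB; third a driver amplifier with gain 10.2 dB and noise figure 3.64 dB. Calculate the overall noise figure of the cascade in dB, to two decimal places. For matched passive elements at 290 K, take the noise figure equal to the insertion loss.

6.55 dB

Convert to linear (a loss of L dB is a gain of −L dB): F_i = 10^(NF_i/10), G_i = 10^(G_i,dB/10)
  Stage 1: F_1 = 10^(2.00/10) = 1.585, G_1 = 10^(−2.00/10) = 0.6310
  Stage 2: F_2 = 10^(4.47/10) = 2.799, G_2 = 10^(14.2/10) = 26.30
  Stage 3: F_3 = 10^(3.64/10) = 2.312, G_3 = 10^(10.2/10) = 10.47
Friis cascade:
  F = 1.585 + (2.799 − 1)/0.6310 + (2.312 − 1)/16.60 = 4.515
NF = 10 log₁₀(4.515) = 6.55 dB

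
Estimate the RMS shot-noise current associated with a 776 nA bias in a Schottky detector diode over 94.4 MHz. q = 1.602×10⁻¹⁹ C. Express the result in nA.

4.84 nA

I_n = √(2qI·B)
2qI·B = 2 × 1.602×10⁻¹⁹ × 7.76×10⁻⁷ × 9.44×10⁷ = 2.35×10⁻¹⁷ A²
I_n = √(2.35×10⁻¹⁷) = 4.84×10⁻⁹ A = 4.84 nA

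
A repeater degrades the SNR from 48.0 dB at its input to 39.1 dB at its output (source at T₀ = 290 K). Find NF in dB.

8.9 dB

NF (dB) = SNR_in(dB) − SNR_out(dB) when the source is at T₀
NF = 48.0 − 39.1 = 8.9 dB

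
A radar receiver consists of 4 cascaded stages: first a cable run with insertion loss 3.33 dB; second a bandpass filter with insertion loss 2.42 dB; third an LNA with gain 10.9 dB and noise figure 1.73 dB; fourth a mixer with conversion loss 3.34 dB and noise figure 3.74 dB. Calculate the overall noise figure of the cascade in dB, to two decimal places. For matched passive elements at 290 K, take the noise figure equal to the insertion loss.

Convert to linear (a loss of L dB is a gain of −L dB): F_i = 10^(NF_i/10), G_i = 10^(G_i,dB/10)
  Stage 1: F_1 = 10^(3.33/10) = 2.153, G_1 = 10^(−3.33/10) = 0.4645
  Stage 2: F_2 = 10^(2.42/10) = 1.746, G_2 = 10^(−2.42/10) = 0.5728
  Stage 3: F_3 = 10^(1.73/10) = 1.489, G_3 = 10^(10.9/10) = 12.30
  Stage 4: F_4 = 10^(3.74/10) = 2.366, G_4 = 10^(−3.34/10) = 0.4634
Friis cascade:
  F = 2.153 + (1.746 − 1)/0.4645 + (1.489 − 1)/0.2661 + (2.366 − 1)/3.273 = 6.015
NF = 10 log₁₀(6.015) = 7.79 dB

7.79 dB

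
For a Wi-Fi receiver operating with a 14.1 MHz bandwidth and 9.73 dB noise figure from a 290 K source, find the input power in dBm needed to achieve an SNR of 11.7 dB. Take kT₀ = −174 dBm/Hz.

Sensitivity = −174 + 10 log₁₀(B) + NF + SNR_min
= −174 + 71.49 + 9.73 + 11.7
= −81.08 dBm → −81.1 dBm

−81.1 dBm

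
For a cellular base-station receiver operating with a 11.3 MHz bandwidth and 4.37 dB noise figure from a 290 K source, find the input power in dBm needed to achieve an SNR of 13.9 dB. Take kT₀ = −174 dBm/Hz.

Sensitivity = −174 + 10 log₁₀(B) + NF + SNR_min
= −174 + 70.53 + 4.37 + 13.9
= −85.20 dBm → −85.2 dBm

−85.2 dBm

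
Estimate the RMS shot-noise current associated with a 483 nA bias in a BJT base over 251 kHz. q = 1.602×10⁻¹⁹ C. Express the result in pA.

I_n = √(2qI·B)
2qI·B = 2 × 1.602×10⁻¹⁹ × 4.83×10⁻⁷ × 2.51×10⁵ = 3.88×10⁻²⁰ A²
I_n = √(3.88×10⁻²⁰) = 1.97×10⁻¹⁰ A = 197 pA

197 pA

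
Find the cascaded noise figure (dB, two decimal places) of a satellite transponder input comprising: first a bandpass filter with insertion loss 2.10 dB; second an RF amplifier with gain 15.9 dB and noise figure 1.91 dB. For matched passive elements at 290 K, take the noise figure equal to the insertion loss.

Convert to linear (a loss of L dB is a gain of −L dB): F_i = 10^(NF_i/10), G_i = 10^(G_i,dB/10)
  Stage 1: F_1 = 10^(2.10/10) = 1.622, G_1 = 10^(−2.10/10) = 0.6166
  Stage 2: F_2 = 10^(1.91/10) = 1.552, G_2 = 10^(15.9/10) = 38.90
Friis cascade:
  F = 1.622 + (1.552 − 1)/0.6166 = 2.518
NF = 10 log₁₀(2.518) = 4.01 dB

4.01 dB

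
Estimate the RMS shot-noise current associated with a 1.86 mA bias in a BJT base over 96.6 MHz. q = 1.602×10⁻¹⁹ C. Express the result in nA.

I_n = √(2qI·B)
2qI·B = 2 × 1.602×10⁻¹⁹ × 1.86×10⁻³ × 9.66×10⁷ = 5.76×10⁻¹⁴ A²
I_n = √(5.76×10⁻¹⁴) = 2.40×10⁻⁷ A = 240 nA

240 nA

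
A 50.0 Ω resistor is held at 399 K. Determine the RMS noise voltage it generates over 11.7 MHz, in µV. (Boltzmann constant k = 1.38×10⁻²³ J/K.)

V_n = √(4kTRB)
4kTRB = 4 × 1.38×10⁻²³ × 399 × 5.00×10¹ × 1.17×10⁷ = 1.29×10⁻¹¹ V²
V_n = √(1.29×10⁻¹¹) = 3.59×10⁻⁶ V = 3.59 µV

3.59 µV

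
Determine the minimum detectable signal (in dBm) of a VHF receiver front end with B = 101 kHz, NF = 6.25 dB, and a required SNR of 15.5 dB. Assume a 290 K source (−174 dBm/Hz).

Sensitivity = −174 + 10 log₁₀(B) + NF + SNR_min
= −174 + 50.04 + 6.25 + 15.5
= −102.21 dBm → −102.2 dBm

−102.2 dBm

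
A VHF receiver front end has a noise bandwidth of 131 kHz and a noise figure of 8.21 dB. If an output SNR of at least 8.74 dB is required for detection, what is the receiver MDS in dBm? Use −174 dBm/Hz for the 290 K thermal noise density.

Sensitivity = −174 + 10 log₁₀(B) + NF + SNR_min
= −174 + 51.17 + 8.21 + 8.74
= −105.88 dBm → −105.9 dBm

−105.9 dBm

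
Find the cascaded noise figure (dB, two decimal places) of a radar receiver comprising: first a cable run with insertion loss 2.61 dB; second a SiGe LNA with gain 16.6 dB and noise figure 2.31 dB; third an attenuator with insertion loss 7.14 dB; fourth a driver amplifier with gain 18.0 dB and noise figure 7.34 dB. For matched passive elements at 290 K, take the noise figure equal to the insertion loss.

6.22 dB

Convert to linear (a loss of L dB is a gain of −L dB): F_i = 10^(NF_i/10), G_i = 10^(G_i,dB/10)
  Stage 1: F_1 = 10^(2.61/10) = 1.824, G_1 = 10^(−2.61/10) = 0.5483
  Stage 2: F_2 = 10^(2.31/10) = 1.702, G_2 = 10^(16.6/10) = 45.71
  Stage 3: F_3 = 10^(7.14/10) = 5.176, G_3 = 10^(−7.14/10) = 0.1932
  Stage 4: F_4 = 10^(7.34/10) = 5.420, G_4 = 10^(18.0/10) = 63.10
Friis cascade:
  F = 1.824 + (1.702 − 1)/0.5483 + (5.176 − 1)/25.06 + (5.420 − 1)/4.842 = 4.184
NF = 10 log₁₀(4.184) = 6.22 dB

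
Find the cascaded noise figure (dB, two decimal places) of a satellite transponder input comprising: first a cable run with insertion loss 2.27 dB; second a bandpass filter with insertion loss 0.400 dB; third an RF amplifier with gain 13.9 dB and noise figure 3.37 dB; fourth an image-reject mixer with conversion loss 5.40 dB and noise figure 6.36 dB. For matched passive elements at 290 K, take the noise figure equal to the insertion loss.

Convert to linear (a loss of L dB is a gain of −L dB): F_i = 10^(NF_i/10), G_i = 10^(G_i,dB/10)
  Stage 1: F_1 = 10^(2.27/10) = 1.687, G_1 = 10^(−2.27/10) = 0.5929
  Stage 2: F_2 = 10^(0.400/10) = 1.096, G_2 = 10^(−0.400/10) = 0.9120
  Stage 3: F_3 = 10^(3.37/10) = 2.173, G_3 = 10^(13.9/10) = 24.55
  Stage 4: F_4 = 10^(6.36/10) = 4.325, G_4 = 10^(−5.40/10) = 0.2884
Friis cascade:
  F = 1.687 + (1.096 − 1)/0.5929 + (2.173 − 1)/0.5408 + (4.325 − 1)/13.27 = 4.268
NF = 10 log₁₀(4.268) = 6.30 dB

6.30 dB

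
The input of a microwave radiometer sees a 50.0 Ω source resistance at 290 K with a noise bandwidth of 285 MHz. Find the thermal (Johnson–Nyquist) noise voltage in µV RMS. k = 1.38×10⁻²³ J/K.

V_n = √(4kTRB)
4kTRB = 4 × 1.38×10⁻²³ × 290 × 5.00×10¹ × 2.85×10⁸ = 2.28×10⁻¹⁰ V²
V_n = √(2.28×10⁻¹⁰) = 1.51×10⁻⁵ V = 15.1 µV

15.1 µV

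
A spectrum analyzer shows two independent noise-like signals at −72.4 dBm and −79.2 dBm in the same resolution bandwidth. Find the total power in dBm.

Convert to linear, add, convert back:
P₁ = 5.75×10⁻¹¹ W, P₂ = 1.20×10⁻¹¹ W
P_tot = 6.96×10⁻¹¹ W → 10 log₁₀(P_tot / 10⁻³) = −71.6 dBm

−71.6 dBm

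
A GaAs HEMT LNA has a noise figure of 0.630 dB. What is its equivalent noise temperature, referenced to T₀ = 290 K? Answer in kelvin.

45.3 K

F = 10^(0.630/10) = 1.15611
T_e = (F − 1)·T₀ = (1.15611 − 1) × 290 = 45.3 K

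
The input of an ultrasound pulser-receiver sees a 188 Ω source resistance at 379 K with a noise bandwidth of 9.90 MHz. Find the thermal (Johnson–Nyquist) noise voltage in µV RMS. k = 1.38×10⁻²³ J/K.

V_n = √(4kTRB)
4kTRB = 4 × 1.38×10⁻²³ × 379 × 1.88×10² × 9.90×10⁶ = 3.89×10⁻¹¹ V²
V_n = √(3.89×10⁻¹¹) = 6.24×10⁻⁶ V = 6.24 µV

6.24 µV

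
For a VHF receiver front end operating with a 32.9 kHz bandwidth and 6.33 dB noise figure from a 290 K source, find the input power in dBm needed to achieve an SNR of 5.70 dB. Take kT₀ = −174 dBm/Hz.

−116.8 dBm

Sensitivity = −174 + 10 log₁₀(B) + NF + SNR_min
= −174 + 45.17 + 6.33 + 5.70
= −116.80 dBm → −116.8 dBm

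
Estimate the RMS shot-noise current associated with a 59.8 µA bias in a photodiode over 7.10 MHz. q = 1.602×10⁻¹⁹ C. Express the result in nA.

11.7 nA

I_n = √(2qI·B)
2qI·B = 2 × 1.602×10⁻¹⁹ × 5.98×10⁻⁵ × 7.10×10⁶ = 1.36×10⁻¹⁶ A²
I_n = √(1.36×10⁻¹⁶) = 1.17×10⁻⁸ A = 11.7 nA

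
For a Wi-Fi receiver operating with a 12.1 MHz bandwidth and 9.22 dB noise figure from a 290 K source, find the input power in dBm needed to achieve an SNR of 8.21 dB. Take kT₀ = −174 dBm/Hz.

Sensitivity = −174 + 10 log₁₀(B) + NF + SNR_min
= −174 + 70.83 + 9.22 + 8.21
= −85.74 dBm → −85.7 dBm

−85.7 dBm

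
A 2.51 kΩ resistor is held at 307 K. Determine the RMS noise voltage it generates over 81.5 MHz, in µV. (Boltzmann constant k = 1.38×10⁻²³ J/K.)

V_n = √(4kTRB)
4kTRB = 4 × 1.38×10⁻²³ × 307 × 2.51×10³ × 8.15×10⁷ = 3.47×10⁻⁹ V²
V_n = √(3.47×10⁻⁹) = 5.89×10⁻⁵ V = 58.9 µV

58.9 µV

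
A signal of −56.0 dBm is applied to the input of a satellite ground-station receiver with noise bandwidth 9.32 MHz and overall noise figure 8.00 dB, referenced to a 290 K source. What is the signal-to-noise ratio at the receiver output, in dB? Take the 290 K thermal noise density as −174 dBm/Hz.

Noise floor: N = −174 + 10 log₁₀(B) + NF
10 log₁₀(9.32×10⁶) = 69.69 dB
N = −174 + 69.69 + 8.00 = −96.31 dBm
SNR = P_sig − N = −56.0 − (−96.31) = 40.31 dB → 40.3 dB

40.3 dB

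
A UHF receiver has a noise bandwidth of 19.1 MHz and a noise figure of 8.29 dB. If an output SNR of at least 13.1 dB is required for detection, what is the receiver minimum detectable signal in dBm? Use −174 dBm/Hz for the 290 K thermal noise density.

Sensitivity = −174 + 10 log₁₀(B) + NF + SNR_min
= −174 + 72.81 + 8.29 + 13.1
= −79.80 dBm → −79.8 dBm

−79.8 dBm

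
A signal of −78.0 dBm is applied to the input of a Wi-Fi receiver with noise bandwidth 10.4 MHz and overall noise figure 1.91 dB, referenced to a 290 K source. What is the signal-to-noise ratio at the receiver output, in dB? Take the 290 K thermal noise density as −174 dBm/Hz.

Noise floor: N = −174 + 10 log₁₀(B) + NF
10 log₁₀(1.04×10⁷) = 70.17 dB
N = −174 + 70.17 + 1.91 = −101.92 dBm
SNR = P_sig − N = −78.0 − (−101.92) = 23.92 dB → 23.9 dB

23.9 dB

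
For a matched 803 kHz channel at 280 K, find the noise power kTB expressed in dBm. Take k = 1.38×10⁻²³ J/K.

P_n = kTB = 1.38×10⁻²³ × 280 × 8.03×10⁵ = 3.10×10⁻¹⁵ W
In dBm: 10 log₁₀(3.10×10⁻¹⁵ / 10⁻³) = −115.1 dBm

−115.1 dBm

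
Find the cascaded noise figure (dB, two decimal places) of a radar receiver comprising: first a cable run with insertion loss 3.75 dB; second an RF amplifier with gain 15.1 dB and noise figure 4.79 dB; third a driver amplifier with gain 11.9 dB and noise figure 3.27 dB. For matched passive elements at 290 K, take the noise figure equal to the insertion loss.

8.59 dB

Convert to linear (a loss of L dB is a gain of −L dB): F_i = 10^(NF_i/10), G_i = 10^(G_i,dB/10)
  Stage 1: F_1 = 10^(3.75/10) = 2.371, G_1 = 10^(−3.75/10) = 0.4217
  Stage 2: F_2 = 10^(4.79/10) = 3.013, G_2 = 10^(15.1/10) = 32.36
  Stage 3: F_3 = 10^(3.27/10) = 2.123, G_3 = 10^(11.9/10) = 15.49
Friis cascade:
  F = 2.371 + (3.013 − 1)/0.4217 + (2.123 − 1)/13.65 = 7.227
NF = 10 log₁₀(7.227) = 8.59 dB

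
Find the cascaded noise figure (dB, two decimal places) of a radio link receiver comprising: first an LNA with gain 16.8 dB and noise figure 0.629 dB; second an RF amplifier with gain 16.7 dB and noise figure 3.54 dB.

Convert to linear (a loss of L dB is a gain of −L dB): F_i = 10^(NF_i/10), G_i = 10^(G_i,dB/10)
  Stage 1: F_1 = 10^(0.629/10) = 1.156, G_1 = 10^(16.8/10) = 47.86
  Stage 2: F_2 = 10^(3.54/10) = 2.259, G_2 = 10^(16.7/10) = 46.77
Friis cascade:
  F = 1.156 + (2.259 − 1)/47.86 = 1.182
NF = 10 log₁₀(1.182) = 0.73 dB

0.73 dB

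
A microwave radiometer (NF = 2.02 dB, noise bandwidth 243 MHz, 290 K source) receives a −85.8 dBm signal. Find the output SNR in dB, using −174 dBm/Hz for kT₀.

2.3 dB

Noise floor: N = −174 + 10 log₁₀(B) + NF
10 log₁₀(2.43×10⁸) = 83.86 dB
N = −174 + 83.86 + 2.02 = −88.12 dBm
SNR = P_sig − N = −85.8 − (−88.12) = 2.32 dB → 2.3 dB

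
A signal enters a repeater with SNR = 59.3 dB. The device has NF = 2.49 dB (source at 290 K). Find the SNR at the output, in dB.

By definition F = SNR_in/SNR_out, so in dB: SNR_out = SNR_in − NF
SNR_out = 59.3 − 2.49 = 56.81 dB

56.81 dB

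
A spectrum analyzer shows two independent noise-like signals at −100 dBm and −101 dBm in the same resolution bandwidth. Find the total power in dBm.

−97.5 dBm

Convert to linear, add, convert back:
P₁ = 1.00×10⁻¹³ W, P₂ = 7.94×10⁻¹⁴ W
P_tot = 1.79×10⁻¹³ W → 10 log₁₀(P_tot / 10⁻³) = −97.5 dBm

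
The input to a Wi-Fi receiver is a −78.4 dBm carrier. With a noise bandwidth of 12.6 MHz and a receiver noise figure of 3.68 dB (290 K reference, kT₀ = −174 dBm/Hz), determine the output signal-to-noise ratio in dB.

20.9 dB

Noise floor: N = −174 + 10 log₁₀(B) + NF
10 log₁₀(1.26×10⁷) = 71 dB
N = −174 + 71 + 3.68 = −99.32 dBm
SNR = P_sig − N = −78.4 − (−99.32) = 20.92 dB → 20.9 dB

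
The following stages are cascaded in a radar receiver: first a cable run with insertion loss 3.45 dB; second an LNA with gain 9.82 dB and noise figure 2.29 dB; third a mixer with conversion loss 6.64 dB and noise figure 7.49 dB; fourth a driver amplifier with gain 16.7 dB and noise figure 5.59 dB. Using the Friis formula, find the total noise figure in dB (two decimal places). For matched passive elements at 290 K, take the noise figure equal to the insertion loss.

Convert to linear (a loss of L dB is a gain of −L dB): F_i = 10^(NF_i/10), G_i = 10^(G_i,dB/10)
  Stage 1: F_1 = 10^(3.45/10) = 2.213, G_1 = 10^(−3.45/10) = 0.4519
  Stage 2: F_2 = 10^(2.29/10) = 1.694, G_2 = 10^(9.82/10) = 9.594
  Stage 3: F_3 = 10^(7.49/10) = 5.610, G_3 = 10^(−6.64/10) = 0.2168
  Stage 4: F_4 = 10^(5.59/10) = 3.622, G_4 = 10^(16.7/10) = 46.77
Friis cascade:
  F = 2.213 + (1.694 − 1)/0.4519 + (5.610 − 1)/4.335 + (3.622 − 1)/0.9397 = 7.604
NF = 10 log₁₀(7.604) = 8.81 dB

8.81 dB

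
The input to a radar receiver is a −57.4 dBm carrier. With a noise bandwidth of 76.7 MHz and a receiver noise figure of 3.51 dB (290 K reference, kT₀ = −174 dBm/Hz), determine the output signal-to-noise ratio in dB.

34.2 dB

Noise floor: N = −174 + 10 log₁₀(B) + NF
10 log₁₀(7.67×10⁷) = 78.85 dB
N = −174 + 78.85 + 3.51 = −91.64 dBm
SNR = P_sig − N = −57.4 − (−91.64) = 34.24 dB → 34.2 dB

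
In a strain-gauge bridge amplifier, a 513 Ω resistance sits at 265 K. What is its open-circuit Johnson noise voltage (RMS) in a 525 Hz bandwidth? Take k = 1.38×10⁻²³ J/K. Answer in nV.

62.8 nV

V_n = √(4kTRB)
4kTRB = 4 × 1.38×10⁻²³ × 265 × 5.13×10² × 5.25×10² = 3.94×10⁻¹⁵ V²
V_n = √(3.94×10⁻¹⁵) = 6.28×10⁻⁸ V = 62.8 nV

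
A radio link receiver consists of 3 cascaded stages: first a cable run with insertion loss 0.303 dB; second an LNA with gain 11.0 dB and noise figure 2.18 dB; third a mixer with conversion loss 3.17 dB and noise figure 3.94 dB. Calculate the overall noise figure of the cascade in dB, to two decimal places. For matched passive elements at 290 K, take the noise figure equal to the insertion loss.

Convert to linear (a loss of L dB is a gain of −L dB): F_i = 10^(NF_i/10), G_i = 10^(G_i,dB/10)
  Stage 1: F_1 = 10^(0.303/10) = 1.072, G_1 = 10^(−0.303/10) = 0.9326
  Stage 2: F_2 = 10^(2.18/10) = 1.652, G_2 = 10^(11.0/10) = 12.59
  Stage 3: F_3 = 10^(3.94/10) = 2.477, G_3 = 10^(−3.17/10) = 0.4819
Friis cascade:
  F = 1.072 + (1.652 − 1)/0.9326 + (2.477 − 1)/11.74 = 1.897
NF = 10 log₁₀(1.897) = 2.78 dB

2.78 dB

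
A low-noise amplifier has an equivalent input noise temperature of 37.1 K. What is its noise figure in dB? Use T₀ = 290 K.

F = 1 + T_e/T₀ = 1 + 37.1/290 = 1.12793
NF = 10 log₁₀(1.12793) = 0.523 dB

0.523 dB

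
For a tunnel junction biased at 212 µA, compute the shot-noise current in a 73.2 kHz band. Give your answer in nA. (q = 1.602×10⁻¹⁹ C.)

I_n = √(2qI·B)
2qI·B = 2 × 1.602×10⁻¹⁹ × 2.12×10⁻⁴ × 7.32×10⁴ = 4.97×10⁻¹⁸ A²
I_n = √(4.97×10⁻¹⁸) = 2.23×10⁻⁹ A = 2.23 nA

2.23 nA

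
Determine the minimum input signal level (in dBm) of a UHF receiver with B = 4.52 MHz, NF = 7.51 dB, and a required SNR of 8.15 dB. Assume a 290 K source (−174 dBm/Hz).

−91.8 dBm

Sensitivity = −174 + 10 log₁₀(B) + NF + SNR_min
= −174 + 66.55 + 7.51 + 8.15
= −91.79 dBm → −91.8 dBm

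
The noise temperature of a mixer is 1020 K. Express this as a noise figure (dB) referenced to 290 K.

6.55 dB

F = 1 + T_e/T₀ = 1 + 1020/290 = 4.51724
NF = 10 log₁₀(4.51724) = 6.55 dB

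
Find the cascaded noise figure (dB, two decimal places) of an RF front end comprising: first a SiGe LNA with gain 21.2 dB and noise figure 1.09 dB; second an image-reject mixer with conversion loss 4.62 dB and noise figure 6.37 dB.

Convert to linear (a loss of L dB is a gain of −L dB): F_i = 10^(NF_i/10), G_i = 10^(G_i,dB/10)
  Stage 1: F_1 = 10^(1.09/10) = 1.285, G_1 = 10^(21.2/10) = 131.8
  Stage 2: F_2 = 10^(6.37/10) = 4.335, G_2 = 10^(−4.62/10) = 0.3451
Friis cascade:
  F = 1.285 + (4.335 − 1)/131.8 = 1.311
NF = 10 log₁₀(1.311) = 1.17 dB

1.17 dB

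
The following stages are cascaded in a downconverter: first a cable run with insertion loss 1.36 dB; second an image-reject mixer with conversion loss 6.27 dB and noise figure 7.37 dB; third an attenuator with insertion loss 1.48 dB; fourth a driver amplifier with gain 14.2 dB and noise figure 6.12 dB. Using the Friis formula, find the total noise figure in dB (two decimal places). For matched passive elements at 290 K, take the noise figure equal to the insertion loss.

15.44 dB

Convert to linear (a loss of L dB is a gain of −L dB): F_i = 10^(NF_i/10), G_i = 10^(G_i,dB/10)
  Stage 1: F_1 = 10^(1.36/10) = 1.368, G_1 = 10^(−1.36/10) = 0.7311
  Stage 2: F_2 = 10^(7.37/10) = 5.458, G_2 = 10^(−6.27/10) = 0.2360
  Stage 3: F_3 = 10^(1.48/10) = 1.406, G_3 = 10^(−1.48/10) = 0.7112
  Stage 4: F_4 = 10^(6.12/10) = 4.093, G_4 = 10^(14.2/10) = 26.30
Friis cascade:
  F = 1.368 + (5.458 − 1)/0.7311 + (1.406 − 1)/0.1726 + (4.093 − 1)/0.1227 = 35.01
NF = 10 log₁₀(35.01) = 15.44 dB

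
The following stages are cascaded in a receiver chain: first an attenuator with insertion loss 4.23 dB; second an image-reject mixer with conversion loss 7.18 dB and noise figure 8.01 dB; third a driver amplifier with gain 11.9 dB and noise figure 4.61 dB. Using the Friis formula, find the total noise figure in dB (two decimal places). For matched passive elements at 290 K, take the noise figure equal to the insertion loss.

Convert to linear (a loss of L dB is a gain of −L dB): F_i = 10^(NF_i/10), G_i = 10^(G_i,dB/10)
  Stage 1: F_1 = 10^(4.23/10) = 2.649, G_1 = 10^(−4.23/10) = 0.3776
  Stage 2: F_2 = 10^(8.01/10) = 6.324, G_2 = 10^(−7.18/10) = 0.1914
  Stage 3: F_3 = 10^(4.61/10) = 2.891, G_3 = 10^(11.9/10) = 15.49
Friis cascade:
  F = 2.649 + (6.324 − 1)/0.3776 + (2.891 − 1)/0.07228 = 42.91
NF = 10 log₁₀(42.91) = 16.33 dB

16.33 dB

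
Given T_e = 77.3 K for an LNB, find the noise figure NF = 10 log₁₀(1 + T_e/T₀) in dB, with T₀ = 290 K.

1.03 dB

F = 1 + T_e/T₀ = 1 + 77.3/290 = 1.26655
NF = 10 log₁₀(1.26655) = 1.03 dB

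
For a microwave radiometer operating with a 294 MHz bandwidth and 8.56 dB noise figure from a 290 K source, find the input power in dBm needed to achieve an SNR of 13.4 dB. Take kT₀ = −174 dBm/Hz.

Sensitivity = −174 + 10 log₁₀(B) + NF + SNR_min
= −174 + 84.68 + 8.56 + 13.4
= −67.36 dBm → −67.4 dBm

−67.4 dBm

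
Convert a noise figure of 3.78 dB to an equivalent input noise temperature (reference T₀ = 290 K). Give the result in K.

F = 10^(3.78/10) = 2.38781
T_e = (F − 1)·T₀ = (2.38781 − 1) × 290 = 402 K

402 K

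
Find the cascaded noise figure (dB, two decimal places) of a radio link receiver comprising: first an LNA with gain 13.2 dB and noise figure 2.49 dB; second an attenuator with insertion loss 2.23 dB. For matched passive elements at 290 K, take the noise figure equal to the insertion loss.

Convert to linear (a loss of L dB is a gain of −L dB): F_i = 10^(NF_i/10), G_i = 10^(G_i,dB/10)
  Stage 1: F_1 = 10^(2.49/10) = 1.774, G_1 = 10^(13.2/10) = 20.89
  Stage 2: F_2 = 10^(2.23/10) = 1.671, G_2 = 10^(−2.23/10) = 0.5984
Friis cascade:
  F = 1.774 + (1.671 − 1)/20.89 = 1.806
NF = 10 log₁₀(1.806) = 2.57 dB

2.57 dB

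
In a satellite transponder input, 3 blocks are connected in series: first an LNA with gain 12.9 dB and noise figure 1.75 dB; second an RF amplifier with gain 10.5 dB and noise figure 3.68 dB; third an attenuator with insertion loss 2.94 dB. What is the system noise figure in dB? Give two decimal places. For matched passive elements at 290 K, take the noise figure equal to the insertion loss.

Convert to linear (a loss of L dB is a gain of −L dB): F_i = 10^(NF_i/10), G_i = 10^(G_i,dB/10)
  Stage 1: F_1 = 10^(1.75/10) = 1.496, G_1 = 10^(12.9/10) = 19.50
  Stage 2: F_2 = 10^(3.68/10) = 2.333, G_2 = 10^(10.5/10) = 11.22
  Stage 3: F_3 = 10^(2.94/10) = 1.968, G_3 = 10^(−2.94/10) = 0.5082
Friis cascade:
  F = 1.496 + (2.333 − 1)/19.50 + (1.968 − 1)/218.8 = 1.569
NF = 10 log₁₀(1.569) = 1.96 dB

1.96 dB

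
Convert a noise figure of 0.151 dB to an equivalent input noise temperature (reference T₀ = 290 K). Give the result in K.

F = 10^(0.151/10) = 1.03538
T_e = (F − 1)·T₀ = (1.03538 − 1) × 290 = 10.3 K

10.3 K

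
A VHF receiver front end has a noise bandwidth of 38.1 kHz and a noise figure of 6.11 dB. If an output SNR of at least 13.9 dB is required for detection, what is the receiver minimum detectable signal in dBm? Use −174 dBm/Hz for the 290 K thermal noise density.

Sensitivity = −174 + 10 log₁₀(B) + NF + SNR_min
= −174 + 45.81 + 6.11 + 13.9
= −108.18 dBm → −108.2 dBm

−108.2 dBm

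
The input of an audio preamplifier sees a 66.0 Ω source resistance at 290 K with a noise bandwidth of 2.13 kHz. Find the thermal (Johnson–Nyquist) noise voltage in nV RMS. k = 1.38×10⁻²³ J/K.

47.4 nV

V_n = √(4kTRB)
4kTRB = 4 × 1.38×10⁻²³ × 290 × 6.60×10¹ × 2.13×10³ = 2.25×10⁻¹⁵ V²
V_n = √(2.25×10⁻¹⁵) = 4.74×10⁻⁸ V = 47.4 nV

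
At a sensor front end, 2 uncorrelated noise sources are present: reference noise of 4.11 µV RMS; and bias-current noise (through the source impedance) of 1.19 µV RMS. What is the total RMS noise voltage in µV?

Uncorrelated sources add in power (mean-square): V_tot = √(ΣV_i²)
V_tot = √[(4.11×10⁻⁶)² + (1.19×10⁻⁶)²] = 4.28×10⁻⁶ V = 4.28 µV

4.28 µV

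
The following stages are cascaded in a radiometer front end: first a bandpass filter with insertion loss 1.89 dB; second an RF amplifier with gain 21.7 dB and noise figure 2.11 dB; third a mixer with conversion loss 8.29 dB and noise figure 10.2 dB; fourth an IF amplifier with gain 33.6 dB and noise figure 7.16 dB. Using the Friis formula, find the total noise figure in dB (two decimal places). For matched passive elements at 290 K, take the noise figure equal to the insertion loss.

Convert to linear (a loss of L dB is a gain of −L dB): F_i = 10^(NF_i/10), G_i = 10^(G_i,dB/10)
  Stage 1: F_1 = 10^(1.89/10) = 1.545, G_1 = 10^(−1.89/10) = 0.6471
  Stage 2: F_2 = 10^(2.11/10) = 1.626, G_2 = 10^(21.7/10) = 147.9
  Stage 3: F_3 = 10^(10.2/10) = 10.47, G_3 = 10^(−8.29/10) = 0.1483
  Stage 4: F_4 = 10^(7.16/10) = 5.200, G_4 = 10^(33.6/10) = 2291
Friis cascade:
  F = 1.545 + (1.626 − 1)/0.6471 + (10.47 − 1)/95.72 + (5.200 − 1)/14.19 = 2.907
NF = 10 log₁₀(2.907) = 4.63 dB

4.63 dB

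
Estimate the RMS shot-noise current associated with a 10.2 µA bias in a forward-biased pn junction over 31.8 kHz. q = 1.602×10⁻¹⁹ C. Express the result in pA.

I_n = √(2qI·B)
2qI·B = 2 × 1.602×10⁻¹⁹ × 1.02×10⁻⁵ × 3.18×10⁴ = 1.04×10⁻¹⁹ A²
I_n = √(1.04×10⁻¹⁹) = 3.22×10⁻¹⁰ A = 322 pA

322 pA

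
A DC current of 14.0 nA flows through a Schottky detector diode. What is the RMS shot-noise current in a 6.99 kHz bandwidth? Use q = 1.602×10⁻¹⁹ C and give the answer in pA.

5.60 pA

I_n = √(2qI·B)
2qI·B = 2 × 1.602×10⁻¹⁹ × 1.40×10⁻⁸ × 6.99×10³ = 3.14×10⁻²³ A²
I_n = √(3.14×10⁻²³) = 5.60×10⁻¹² A = 5.60 pA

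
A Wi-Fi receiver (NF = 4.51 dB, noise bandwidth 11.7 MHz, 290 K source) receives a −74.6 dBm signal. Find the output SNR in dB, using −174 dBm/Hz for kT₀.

24.2 dB

Noise floor: N = −174 + 10 log₁₀(B) + NF
10 log₁₀(1.17×10⁷) = 70.68 dB
N = −174 + 70.68 + 4.51 = −98.81 dBm
SNR = P_sig − N = −74.6 − (−98.81) = 24.21 dB → 24.2 dB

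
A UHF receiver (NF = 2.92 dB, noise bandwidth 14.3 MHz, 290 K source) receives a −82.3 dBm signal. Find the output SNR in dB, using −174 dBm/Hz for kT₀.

Noise floor: N = −174 + 10 log₁₀(B) + NF
10 log₁₀(1.43×10⁷) = 71.55 dB
N = −174 + 71.55 + 2.92 = −99.53 dBm
SNR = P_sig − N = −82.3 − (−99.53) = 17.23 dB → 17.2 dB

17.2 dB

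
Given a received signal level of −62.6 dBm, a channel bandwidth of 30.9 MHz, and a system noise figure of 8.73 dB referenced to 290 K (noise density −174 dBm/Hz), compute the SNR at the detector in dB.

27.8 dB

Noise floor: N = −174 + 10 log₁₀(B) + NF
10 log₁₀(3.09×10⁷) = 74.9 dB
N = −174 + 74.9 + 8.73 = −90.37 dBm
SNR = P_sig − N = −62.6 − (−90.37) = 27.77 dB → 27.8 dB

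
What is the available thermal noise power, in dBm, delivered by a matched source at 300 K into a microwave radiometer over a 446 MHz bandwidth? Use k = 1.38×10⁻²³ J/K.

P_n = kTB = 1.38×10⁻²³ × 300 × 4.46×10⁸ = 1.85×10⁻¹² W
In dBm: 10 log₁₀(1.85×10⁻¹² / 10⁻³) = −87.3 dBm

−87.3 dBm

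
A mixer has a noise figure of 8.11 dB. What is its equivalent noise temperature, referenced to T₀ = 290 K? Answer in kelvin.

1587 K

F = 10^(8.11/10) = 6.47143
T_e = (F − 1)·T₀ = (6.47143 − 1) × 290 = 1587 K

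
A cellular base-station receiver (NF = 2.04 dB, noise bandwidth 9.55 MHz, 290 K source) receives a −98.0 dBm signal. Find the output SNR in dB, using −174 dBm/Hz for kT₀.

4.2 dB

Noise floor: N = −174 + 10 log₁₀(B) + NF
10 log₁₀(9.55×10⁶) = 69.8 dB
N = −174 + 69.8 + 2.04 = −102.16 dBm
SNR = P_sig − N = −98.0 − (−102.16) = 4.16 dB → 4.2 dB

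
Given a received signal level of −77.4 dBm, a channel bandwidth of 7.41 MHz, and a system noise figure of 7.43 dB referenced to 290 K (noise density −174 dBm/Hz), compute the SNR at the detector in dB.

Noise floor: N = −174 + 10 log₁₀(B) + NF
10 log₁₀(7.41×10⁶) = 68.7 dB
N = −174 + 68.7 + 7.43 = −97.87 dBm
SNR = P_sig − N = −77.4 − (−97.87) = 20.47 dB → 20.5 dB

20.5 dB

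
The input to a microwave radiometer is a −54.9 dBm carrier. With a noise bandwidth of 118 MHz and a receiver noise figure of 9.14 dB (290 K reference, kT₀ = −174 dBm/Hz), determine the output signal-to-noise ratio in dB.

29.2 dB

Noise floor: N = −174 + 10 log₁₀(B) + NF
10 log₁₀(1.18×10⁸) = 80.72 dB
N = −174 + 80.72 + 9.14 = −84.14 dBm
SNR = P_sig − N = −54.9 − (−84.14) = 29.24 dB → 29.2 dB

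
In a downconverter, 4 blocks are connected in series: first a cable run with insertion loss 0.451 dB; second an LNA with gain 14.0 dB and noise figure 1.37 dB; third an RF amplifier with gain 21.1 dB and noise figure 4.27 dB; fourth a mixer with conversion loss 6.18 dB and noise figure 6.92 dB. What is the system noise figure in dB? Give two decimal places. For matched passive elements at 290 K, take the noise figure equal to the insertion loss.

2.03 dB

Convert to linear (a loss of L dB is a gain of −L dB): F_i = 10^(NF_i/10), G_i = 10^(G_i,dB/10)
  Stage 1: F_1 = 10^(0.451/10) = 1.109, G_1 = 10^(−0.451/10) = 0.9014
  Stage 2: F_2 = 10^(1.37/10) = 1.371, G_2 = 10^(14.0/10) = 25.12
  Stage 3: F_3 = 10^(4.27/10) = 2.673, G_3 = 10^(21.1/10) = 128.8
  Stage 4: F_4 = 10^(6.92/10) = 4.920, G_4 = 10^(−6.18/10) = 0.2410
Friis cascade:
  F = 1.109 + (1.371 − 1)/0.9014 + (2.673 − 1)/22.64 + (4.920 − 1)/2917 = 1.596
NF = 10 log₁₀(1.596) = 2.03 dB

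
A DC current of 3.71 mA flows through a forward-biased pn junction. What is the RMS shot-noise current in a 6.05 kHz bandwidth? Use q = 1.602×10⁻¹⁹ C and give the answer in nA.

2.68 nA

I_n = √(2qI·B)
2qI·B = 2 × 1.602×10⁻¹⁹ × 3.71×10⁻³ × 6.05×10³ = 7.19×10⁻¹⁸ A²
I_n = √(7.19×10⁻¹⁸) = 2.68×10⁻⁹ A = 2.68 nA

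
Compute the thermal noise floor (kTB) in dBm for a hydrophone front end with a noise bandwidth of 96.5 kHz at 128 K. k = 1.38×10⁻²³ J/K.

−127.7 dBm

P_n = kTB = 1.38×10⁻²³ × 128 × 9.65×10⁴ = 1.70×10⁻¹⁶ W
In dBm: 10 log₁₀(1.70×10⁻¹⁶ / 10⁻³) = −127.7 dBm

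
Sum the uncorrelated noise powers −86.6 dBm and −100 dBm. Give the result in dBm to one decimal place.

−86.4 dBm

Convert to linear, add, convert back:
P₁ = 2.19×10⁻¹² W, P₂ = 1.00×10⁻¹³ W
P_tot = 2.29×10⁻¹² W → 10 log₁₀(P_tot / 10⁻³) = −86.4 dBm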